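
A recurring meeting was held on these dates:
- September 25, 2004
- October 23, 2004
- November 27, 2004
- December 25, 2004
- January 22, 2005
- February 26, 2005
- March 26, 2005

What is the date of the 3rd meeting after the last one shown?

These are Saturdays at 28- or 35-day spacing (28, 35, 28, 28, 35, 28).
The pattern: 4th Saturday of the month.
April 2005 — 4th Saturday is April 23, 2005.
4th Saturday of May 2005: May 28, 2005.
4th Saturday of June 2005: June 25, 2005.

June 25, 2005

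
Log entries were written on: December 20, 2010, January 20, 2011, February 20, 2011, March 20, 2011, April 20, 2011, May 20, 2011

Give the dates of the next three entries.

June 20, 2011; July 20, 2011; August 20, 2011

Each date is the 20th; the gaps (31, 31, 28, 31, 30) track the month lengths.
The rule is the 20th of each month.
June 2011: June 20, 2011.
July 2011: July 20, 2011.
Next: August 2011 → August 20, 2011.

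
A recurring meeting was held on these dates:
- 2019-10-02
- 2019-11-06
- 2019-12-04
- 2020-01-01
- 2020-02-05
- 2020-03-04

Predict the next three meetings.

Gaps: 35, 28, 28, 35, 28 days — a mix of 28 and 35. Every date is a Wednesday.
Each is the 1st Wednesday of its month.
April 2020 — 1st Wednesday is 2020-04-01.
May 2020 — 1st Wednesday is 2020-05-06.
1st Wednesday of June 2020: 2020-06-03.

2020-04-01, 2020-05-06, 2020-06-03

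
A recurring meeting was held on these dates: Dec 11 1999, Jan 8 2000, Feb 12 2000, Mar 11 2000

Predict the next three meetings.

Apr 8 2000, May 13 2000, Jun 10 2000

These are Saturdays at 28- or 35-day spacing (28, 35, 28).
The pattern: 2nd Saturday of the month.
April 2000 — 2nd Saturday is Apr 8 2000.
May 2000 — 2nd Saturday is May 13 2000.
June 2000 — 2nd Saturday is Jun 10 2000.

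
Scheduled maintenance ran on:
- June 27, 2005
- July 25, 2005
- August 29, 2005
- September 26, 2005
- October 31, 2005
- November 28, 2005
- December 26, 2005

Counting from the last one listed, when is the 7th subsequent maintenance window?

July 31, 2006

All Mondays; the gaps (28, 35, 28, 35, 28, 28) vary with month length.
This is the last Monday of each month.
January 2006 ends with Monday January 30, 2006.
February 2006 ends with Monday February 27, 2006.
March 2006 ends with Monday March 27, 2006.
April 2006 ends with Monday April 24, 2006.
Last Monday of May 2006: May 29, 2006.
June 2006 ends with Monday June 26, 2006.
July 2006 ends with Monday July 31, 2006.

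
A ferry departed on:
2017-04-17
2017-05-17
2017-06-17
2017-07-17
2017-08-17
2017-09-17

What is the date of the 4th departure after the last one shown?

2018-01-17

Each date is the 17th; the gaps (30, 31, 30, 31, 31) track the month lengths.
The rule is the 17th of each month.
Next: October 2017 → 2017-10-17.
Next: November 2017 → 2017-11-17.
December 2017: 2017-12-17.
January 2018: 2018-01-17.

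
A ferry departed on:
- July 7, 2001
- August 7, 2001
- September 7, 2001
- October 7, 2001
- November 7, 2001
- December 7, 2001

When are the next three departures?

January 7, 2002; February 7, 2002; March 7, 2002

Each date is the 7th; the gaps (31, 31, 30, 31, 30) track the month lengths.
The rule is the 7th of each month.
January 2002: January 7, 2002.
Next: February 2002 → February 7, 2002.
Next: March 2002 → March 7, 2002.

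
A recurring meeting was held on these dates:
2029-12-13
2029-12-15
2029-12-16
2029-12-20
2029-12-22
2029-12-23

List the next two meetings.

2029-12-27, 2029-12-29

Every event lands on a Thursday or Saturday or Sunday (gaps cycle 2, 1, 4, 2, 1).
So the schedule is: every Thursday, Saturday and Sunday.
Next Thursday: 2029-12-27.
The following Saturday is 2029-12-29.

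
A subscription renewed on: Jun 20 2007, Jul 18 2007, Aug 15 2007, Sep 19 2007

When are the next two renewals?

These are Wednesdays at 28- or 35-day spacing (28, 28, 35).
The pattern: 3rd Wednesday of the month.
3rd Wednesday of October 2007: Oct 17 2007.
November 2007 — 3rd Wednesday is Nov 21 2007.

Oct 17 2007, Nov 21 2007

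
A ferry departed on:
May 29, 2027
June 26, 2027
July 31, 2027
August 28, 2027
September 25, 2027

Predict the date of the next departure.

October 30, 2027

These are Saturdays with 28, 35, 28, 28-day gaps.
Each is the final Saturday of its month — May 29, 2027 is past the 28th, so '4th Saturday' doesn't fit.
Last Saturday of October 2027: October 30, 2027.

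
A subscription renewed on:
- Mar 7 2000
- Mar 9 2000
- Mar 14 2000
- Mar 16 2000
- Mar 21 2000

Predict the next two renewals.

Every event lands on a Tuesday or Thursday (gaps cycle 2, 5, 2, 5).
So the schedule is: every Tuesday and Thursday.
Next Thursday: Mar 23 2000.
The following Tuesday is Mar 28 2000.

Mar 23 2000, Mar 28 2000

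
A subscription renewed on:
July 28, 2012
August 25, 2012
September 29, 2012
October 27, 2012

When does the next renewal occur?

These are Saturdays with 28, 35, 28-day gaps.
Each is the final Saturday of its month — September 29, 2012 is past the 28th, so '4th Saturday' doesn't fit.
Last Saturday of November 2012: November 24, 2012.

November 24, 2012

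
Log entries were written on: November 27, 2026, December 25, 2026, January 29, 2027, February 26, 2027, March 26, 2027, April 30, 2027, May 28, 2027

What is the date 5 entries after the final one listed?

These are Fridays with 28, 35, 28, 28, 35, 28-day gaps.
Each is the final Friday of its month — January 29, 2027 is past the 28th, so '4th Friday' doesn't fit.
Last Friday of June 2027: June 25, 2027.
July 2027 ends with Friday July 30, 2027.
Last Friday of August 2027: August 27, 2027.
September 2027 ends with Friday September 24, 2027.
Last Friday of October 2027: October 29, 2027.

October 29, 2027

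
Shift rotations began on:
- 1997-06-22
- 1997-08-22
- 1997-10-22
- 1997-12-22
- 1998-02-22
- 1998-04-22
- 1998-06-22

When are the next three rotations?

Gaps: 61, 61, 61, 62, 59, 61 days — not constant. Every event is on the 22nd of the month.
Pattern: the 22nd of every 2 months.
Next: August 1998 → 1998-08-22.
Next: October 1998 → 1998-10-22.
Next: December 1998 → 1998-12-22.

1998-08-22, 1998-10-22, 1998-12-22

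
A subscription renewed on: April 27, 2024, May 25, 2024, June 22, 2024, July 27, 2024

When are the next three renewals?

All dates are Saturdays, 28, 28, 35 days apart.
Specifically, the 4th Saturday of each month.
4th Saturday of August 2024: August 24, 2024.
September 2024 — 4th Saturday is September 28, 2024.
October 2024 — 4th Saturday is October 26, 2024.

August 24, 2024; September 28, 2024; October 26, 2024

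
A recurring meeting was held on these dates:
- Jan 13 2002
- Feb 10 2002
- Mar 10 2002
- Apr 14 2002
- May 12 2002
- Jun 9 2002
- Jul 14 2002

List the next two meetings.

These are Sundays at 28- or 35-day spacing (28, 28, 35, 28, 28, 35).
The pattern: 2nd Sunday of the month.
August 2002 — 2nd Sunday is Aug 11 2002.
September 2002 — 2nd Sunday is Sep 8 2002.

Aug 11 2002, Sep 8 2002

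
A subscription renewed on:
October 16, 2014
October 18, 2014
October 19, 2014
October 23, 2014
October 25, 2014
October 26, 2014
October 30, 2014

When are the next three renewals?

November 1, 2014; November 2, 2014; November 6, 2014

The gap pattern 2, 1, 4, 2, 1, 4 repeats every 3 events.
These are the Thursdays, Saturdays and Sundays of each week.
Next Saturday: November 1, 2014.
Next Sunday: November 2, 2014.
Next Thursday: November 6, 2014.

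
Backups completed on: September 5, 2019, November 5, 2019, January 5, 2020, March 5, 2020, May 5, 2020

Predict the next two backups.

July 5, 2020; September 5, 2020

Gaps: 61, 61, 60, 61 days — not constant. Every event is on the 5th of the month.
Pattern: the 5th of every 2 months.
July 2020: July 5, 2020.
September 2020: September 5, 2020.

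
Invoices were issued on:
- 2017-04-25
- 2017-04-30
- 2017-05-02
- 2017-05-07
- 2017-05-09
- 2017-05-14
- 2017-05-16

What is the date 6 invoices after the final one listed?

Every event lands on a Tuesday or Sunday (gaps cycle 5, 2, 5, 2, 5, 2).
So the schedule is: every Tuesday and Sunday.
Next Sunday: 2017-05-21.
Next Tuesday: 2017-05-23.
The following Sunday is 2017-05-28.
The following Tuesday is 2017-05-30.
Next Sunday: 2017-06-04.
Next Tuesday: 2017-06-06.

2017-06-06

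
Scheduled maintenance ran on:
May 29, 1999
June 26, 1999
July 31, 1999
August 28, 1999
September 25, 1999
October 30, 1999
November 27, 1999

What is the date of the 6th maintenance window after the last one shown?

All Saturdays; the gaps (28, 35, 28, 28, 35, 28) vary with month length.
This is the last Saturday of each month.
December 1999 ends with Saturday December 25, 1999.
Last Saturday of January 2000: January 29, 2000.
February 2000 ends with Saturday February 26, 2000.
March 2000 ends with Saturday March 25, 2000.
Last Saturday of April 2000: April 29, 2000.
May 2000 ends with Saturday May 27, 2000.

May 27, 2000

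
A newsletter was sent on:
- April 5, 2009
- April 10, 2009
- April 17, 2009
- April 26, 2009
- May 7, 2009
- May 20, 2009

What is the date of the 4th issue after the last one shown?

The spacing grows by 2 each time: 5, 7, 9, 11, 13 days.
Next gap: 15 days. May 20, 2009 + 15 days = June 4, 2009.
Next gap: 17 days. June 4, 2009 + 17 days = June 21, 2009.
Next gap: 19 days. June 21, 2009 + 19 days = July 10, 2009.
Next gap: 21 days. July 10, 2009 + 21 days = July 31, 2009.

July 31, 2009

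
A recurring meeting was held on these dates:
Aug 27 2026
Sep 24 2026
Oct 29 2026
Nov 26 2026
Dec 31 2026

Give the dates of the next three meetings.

Jan 28 2027, Feb 25 2027, Mar 25 2027

Every date is a Thursday; gaps 28, 35, 28, 35 days.
Each is the last Thursday of its month (at least one falls on the 29th or later, ruling out '4th Thursday').
Last Thursday of January 2027: Jan 28 2027.
February 2027 ends with Thursday Feb 25 2027.
March 2027 ends with Thursday Mar 25 2027.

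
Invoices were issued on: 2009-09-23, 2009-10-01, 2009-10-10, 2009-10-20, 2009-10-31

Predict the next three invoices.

The spacing grows by 1 each time: 8, 9, 10, 11 days.
Next gap: 12 days. 2009-10-31 + 12 days = 2009-11-12.
Next gap: 13 days. 2009-11-12 + 13 days = 2009-11-25.
Next gap: 14 days. 2009-11-25 + 14 days = 2009-12-09.

2009-11-12, 2009-11-25, 2009-12-09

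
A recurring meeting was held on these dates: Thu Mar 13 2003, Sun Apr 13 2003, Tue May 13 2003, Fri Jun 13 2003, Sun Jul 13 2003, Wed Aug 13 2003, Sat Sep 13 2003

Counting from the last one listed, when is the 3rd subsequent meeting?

The day-of-month is always 13 (31, 30, 31, 30, 31, 31 days between events).
So this recurs on the 13th of each month.
Next: October 2003 → Mon Oct 13 2003.
November 2003: Thu Nov 13 2003.
Next: December 2003 → Sat Dec 13 2003.

Sat Dec 13 2003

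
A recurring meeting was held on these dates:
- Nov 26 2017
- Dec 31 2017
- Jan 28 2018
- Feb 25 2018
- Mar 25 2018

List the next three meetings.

Apr 29 2018, May 27 2018, Jun 24 2018

Every date is a Sunday; gaps 35, 28, 28, 28 days.
Each is the last Sunday of its month (at least one falls on the 29th or later, ruling out '4th Sunday').
April 2018 ends with Sunday Apr 29 2018.
May 2018 ends with Sunday May 27 2018.
June 2018 ends with Sunday Jun 24 2018.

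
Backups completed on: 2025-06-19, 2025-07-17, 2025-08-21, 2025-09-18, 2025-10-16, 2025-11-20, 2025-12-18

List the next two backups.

2026-01-15, 2026-02-19

These are Thursdays at 28- or 35-day spacing (28, 35, 28, 28, 35, 28).
The pattern: 3rd Thursday of the month.
January 2026 — 3rd Thursday is 2026-01-15.
3rd Thursday of February 2026: 2026-02-19.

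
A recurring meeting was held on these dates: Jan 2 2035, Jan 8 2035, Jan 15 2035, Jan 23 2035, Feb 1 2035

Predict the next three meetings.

The spacing grows by 1 each time: 6, 7, 8, 9 days.
Next gap: 10 days. Feb 1 2035 + 10 days = Feb 11 2035.
Next gap: 11 days. Feb 11 2035 + 11 days = Feb 22 2035.
Next gap: 12 days. Feb 22 2035 + 12 days = Mar 6 2035.

Feb 11 2035, Feb 22 2035, Mar 6 2035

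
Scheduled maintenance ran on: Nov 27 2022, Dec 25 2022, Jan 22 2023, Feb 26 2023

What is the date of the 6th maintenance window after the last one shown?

Aug 27 2023

Gaps: 28, 28, 35 days — a mix of 28 and 35. Every date is a Sunday.
Each is the 4th Sunday of its month.
March 2023 — 4th Sunday is Mar 26 2023.
April 2023 — 4th Sunday is Apr 23 2023.
4th Sunday of May 2023: May 28 2023.
4th Sunday of June 2023: Jun 25 2023.
July 2023 — 4th Sunday is Jul 23 2023.
4th Sunday of August 2023: Aug 27 2023.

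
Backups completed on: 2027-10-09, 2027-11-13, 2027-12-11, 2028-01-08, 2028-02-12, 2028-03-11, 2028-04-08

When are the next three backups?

These are Saturdays at 28- or 35-day spacing (35, 28, 28, 35, 28, 28).
The pattern: 2nd Saturday of the month.
May 2028 — 2nd Saturday is 2028-05-13.
June 2028 — 2nd Saturday is 2028-06-10.
2nd Saturday of July 2028: 2028-07-08.

2028-05-13, 2028-06-10, 2028-07-08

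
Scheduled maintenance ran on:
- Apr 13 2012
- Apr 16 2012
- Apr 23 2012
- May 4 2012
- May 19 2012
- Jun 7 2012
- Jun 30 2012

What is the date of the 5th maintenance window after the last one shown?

Intervals are 3, 7, 11, 15, 19, 23 days — an arithmetic progression with common difference 4.
Next gap: 27 days. Jun 30 2012 + 27 days = Jul 27 2012.
Next gap: 31 days. Jul 27 2012 + 31 days = Aug 27 2012.
Next gap: 35 days. Aug 27 2012 + 35 days = Oct 1 2012.
Next gap: 39 days. Oct 1 2012 + 39 days = Nov 9 2012.
Next gap: 43 days. Nov 9 2012 + 43 days = Dec 22 2012.

Dec 22 2012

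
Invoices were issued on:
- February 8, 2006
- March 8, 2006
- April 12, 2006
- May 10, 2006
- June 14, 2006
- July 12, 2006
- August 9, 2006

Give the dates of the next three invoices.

September 13, 2006; October 11, 2006; November 8, 2006

All dates are Wednesdays, 28, 35, 28, 35, 28, 28 days apart.
Specifically, the 2nd Wednesday of each month.
September 2006 — 2nd Wednesday is September 13, 2006.
October 2006 — 2nd Wednesday is October 11, 2006.
November 2006 — 2nd Wednesday is November 8, 2006.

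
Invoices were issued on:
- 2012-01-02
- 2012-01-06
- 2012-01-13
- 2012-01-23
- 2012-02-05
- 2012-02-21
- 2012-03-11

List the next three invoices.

Intervals are 4, 7, 10, 13, 16, 19 days — an arithmetic progression with common difference 3.
Next gap: 22 days. 2012-03-11 + 22 days = 2012-04-02.
Next gap: 25 days. 2012-04-02 + 25 days = 2012-04-27.
Next gap: 28 days. 2012-04-27 + 28 days = 2012-05-25.

2012-04-02, 2012-04-27, 2012-05-25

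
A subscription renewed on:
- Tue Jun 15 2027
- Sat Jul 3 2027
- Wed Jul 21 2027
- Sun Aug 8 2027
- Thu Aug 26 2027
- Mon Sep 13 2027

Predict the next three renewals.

Fri Oct 1 2027, Tue Oct 19 2027, Sat Nov 6 2027

Gaps between consecutive events: 18, 18, 18, 18, 18 days — a constant 18-day interval.
Mon Sep 13 2027 + 18 days = Fri Oct 1 2027.
Fri Oct 1 2027 + 18 days = Tue Oct 19 2027.
Tue Oct 19 2027 + 18 days = Sat Nov 6 2027.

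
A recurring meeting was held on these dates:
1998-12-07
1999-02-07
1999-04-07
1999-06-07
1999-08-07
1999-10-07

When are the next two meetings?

The day-of-month is always 7 (62, 59, 61, 61, 61 days between events).
So this recurs on the 7th of every 2 months.
Next: December 1999 → 1999-12-07.
Next: February 2000 → 2000-02-07.

1999-12-07, 2000-02-07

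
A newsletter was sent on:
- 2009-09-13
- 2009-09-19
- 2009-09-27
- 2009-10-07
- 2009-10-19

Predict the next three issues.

Intervals are 6, 8, 10, 12 days — an arithmetic progression with common difference 2.
Next gap: 14 days. 2009-10-19 + 14 days = 2009-11-02.
Next gap: 16 days. 2009-11-02 + 16 days = 2009-11-18.
Next gap: 18 days. 2009-11-18 + 18 days = 2009-12-06.

2009-11-02, 2009-11-18, 2009-12-06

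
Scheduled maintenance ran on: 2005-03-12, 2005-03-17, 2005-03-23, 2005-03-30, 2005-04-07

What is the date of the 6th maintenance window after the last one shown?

2005-06-15

Intervals are 5, 6, 7, 8 days — an arithmetic progression with common difference 1.
Next gap: 9 days. 2005-04-07 + 9 days = 2005-04-16.
Next gap: 10 days. 2005-04-16 + 10 days = 2005-04-26.
Next gap: 11 days. 2005-04-26 + 11 days = 2005-05-07.
Next gap: 12 days. 2005-05-07 + 12 days = 2005-05-19.
Next gap: 13 days. 2005-05-19 + 13 days = 2005-06-01.
Next gap: 14 days. 2005-06-01 + 14 days = 2005-06-15.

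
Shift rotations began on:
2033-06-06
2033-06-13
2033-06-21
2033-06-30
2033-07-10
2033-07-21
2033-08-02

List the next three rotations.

Intervals are 7, 8, 9, 10, 11, 12 days — an arithmetic progression with common difference 1.
Next gap: 13 days. 2033-08-02 + 13 days = 2033-08-15.
Next gap: 14 days. 2033-08-15 + 14 days = 2033-08-29.
Next gap: 15 days. 2033-08-29 + 15 days = 2033-09-13.

2033-08-15, 2033-08-29, 2033-09-13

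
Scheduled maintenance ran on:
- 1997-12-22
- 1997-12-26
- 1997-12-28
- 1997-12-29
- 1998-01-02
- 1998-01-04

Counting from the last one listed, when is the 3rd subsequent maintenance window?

Every event lands on a Monday or Friday or Sunday (gaps cycle 4, 2, 1, 4, 2).
So the schedule is: every Monday, Friday and Sunday.
Next Monday: 1998-01-05.
Next Friday: 1998-01-09.
Next Sunday: 1998-01-11.

1998-01-11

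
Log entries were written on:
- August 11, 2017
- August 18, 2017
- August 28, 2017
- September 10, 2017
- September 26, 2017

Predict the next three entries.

October 15, 2017; November 6, 2017; December 1, 2017

Intervals are 7, 10, 13, 16 days — an arithmetic progression with common difference 3.
Next gap: 19 days. September 26, 2017 + 19 days = October 15, 2017.
Next gap: 22 days. October 15, 2017 + 22 days = November 6, 2017.
Next gap: 25 days. November 6, 2017 + 25 days = December 1, 2017.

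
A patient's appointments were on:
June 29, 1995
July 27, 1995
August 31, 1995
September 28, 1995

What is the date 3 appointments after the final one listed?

December 28, 1995

These are Thursdays with 28, 35, 28-day gaps.
Each is the final Thursday of its month — June 29, 1995 is past the 28th, so '4th Thursday' doesn't fit.
October 1995 ends with Thursday October 26, 1995.
November 1995 ends with Thursday November 30, 1995.
Last Thursday of December 1995: December 28, 1995.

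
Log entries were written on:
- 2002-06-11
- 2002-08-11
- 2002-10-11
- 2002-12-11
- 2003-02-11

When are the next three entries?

2003-04-11, 2003-06-11, 2003-08-11

Gaps: 61, 61, 61, 62 days — not constant. Every event is on the 11th of the month.
Pattern: the 11th of every 2 months.
Next: April 2003 → 2003-04-11.
Next: June 2003 → 2003-06-11.
August 2003: 2003-08-11.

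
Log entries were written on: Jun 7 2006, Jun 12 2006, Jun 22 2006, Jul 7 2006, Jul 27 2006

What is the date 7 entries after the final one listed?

May 3 2007

Gaps: 5, 10, 15, 20 days — each gap is 5 larger than the previous one.
Next gap: 25 days. Jul 27 2006 + 25 days = Aug 21 2006.
Next gap: 30 days. Aug 21 2006 + 30 days = Sep 20 2006.
Next gap: 35 days. Sep 20 2006 + 35 days = Oct 25 2006.
Next gap: 40 days. Oct 25 2006 + 40 days = Dec 4 2006.
Next gap: 45 days. Dec 4 2006 + 45 days = Jan 18 2007.
Next gap: 50 days. Jan 18 2007 + 50 days = Mar 9 2007.
Next gap: 55 days. Mar 9 2007 + 55 days = May 3 2007.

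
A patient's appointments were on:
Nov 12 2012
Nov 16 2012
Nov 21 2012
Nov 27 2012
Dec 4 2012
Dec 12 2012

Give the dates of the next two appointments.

Dec 21 2012, Dec 31 2012

Intervals are 4, 5, 6, 7, 8 days — an arithmetic progression with common difference 1.
Next gap: 9 days. Dec 12 2012 + 9 days = Dec 21 2012.
Next gap: 10 days. Dec 21 2012 + 10 days = Dec 31 2012.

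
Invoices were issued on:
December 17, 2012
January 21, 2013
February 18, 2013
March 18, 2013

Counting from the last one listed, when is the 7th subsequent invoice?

October 21, 2013

Gaps: 35, 28, 28 days — a mix of 28 and 35. Every date is a Monday.
Each is the 3rd Monday of its month.
3rd Monday of April 2013: April 15, 2013.
May 2013 — 3rd Monday is May 20, 2013.
June 2013 — 3rd Monday is June 17, 2013.
3rd Monday of July 2013: July 15, 2013.
3rd Monday of August 2013: August 19, 2013.
3rd Monday of September 2013: September 16, 2013.
3rd Monday of October 2013: October 21, 2013.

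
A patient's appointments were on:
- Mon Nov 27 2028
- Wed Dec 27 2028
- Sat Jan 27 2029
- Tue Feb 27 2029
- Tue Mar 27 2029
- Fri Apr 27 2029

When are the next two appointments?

Sun May 27 2029, Wed Jun 27 2029

The day-of-month is always 27 (30, 31, 31, 28, 31 days between events).
So this recurs on the 27th of each month.
Next: May 2029 → Sun May 27 2029.
Next: June 2029 → Wed Jun 27 2029.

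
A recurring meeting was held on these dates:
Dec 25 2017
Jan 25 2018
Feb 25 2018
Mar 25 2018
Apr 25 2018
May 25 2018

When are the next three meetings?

Jun 25 2018, Jul 25 2018, Aug 25 2018

Each date is the 25th; the gaps (31, 31, 28, 31, 30) track the month lengths.
The rule is the 25th of each month.
June 2018: Jun 25 2018.
Next: July 2018 → Jul 25 2018.
Next: August 2018 → Aug 25 2018.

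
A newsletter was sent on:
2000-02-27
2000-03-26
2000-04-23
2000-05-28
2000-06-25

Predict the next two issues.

2000-07-23, 2000-08-27

These are Sundays at 28- or 35-day spacing (28, 28, 35, 28).
The pattern: 4th Sunday of the month.
July 2000 — 4th Sunday is 2000-07-23.
4th Sunday of August 2000: 2000-08-27.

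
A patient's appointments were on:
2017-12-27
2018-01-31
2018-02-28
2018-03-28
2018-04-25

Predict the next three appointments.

2018-05-30, 2018-06-27, 2018-07-25

These are Wednesdays with 35, 28, 28, 28-day gaps.
Each is the final Wednesday of its month — 2018-01-31 is past the 28th, so '4th Wednesday' doesn't fit.
Last Wednesday of May 2018: 2018-05-30.
June 2018 ends with Wednesday 2018-06-27.
July 2018 ends with Wednesday 2018-07-25.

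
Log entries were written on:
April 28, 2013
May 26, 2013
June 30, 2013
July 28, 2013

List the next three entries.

All Sundays; the gaps (28, 35, 28) vary with month length.
This is the last Sunday of each month.
Last Sunday of August 2013: August 25, 2013.
Last Sunday of September 2013: September 29, 2013.
Last Sunday of October 2013: October 27, 2013.

August 25, 2013; September 29, 2013; October 27, 2013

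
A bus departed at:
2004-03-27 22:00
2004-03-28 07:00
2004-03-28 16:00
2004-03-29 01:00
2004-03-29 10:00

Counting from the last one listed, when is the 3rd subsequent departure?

Spacing: 9, 9, 9, 9 h — constant 9 h.
2004-03-29 10:00 + 9 h = 2004-03-29 19:00.
2004-03-29 19:00 + 9 h = 2004-03-30 04:00.
2004-03-30 04:00 + 9 h = 2004-03-30 13:00.

2004-03-30 13:00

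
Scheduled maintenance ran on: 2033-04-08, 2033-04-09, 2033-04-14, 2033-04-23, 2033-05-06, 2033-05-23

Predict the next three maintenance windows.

2033-06-13, 2033-07-08, 2033-08-06

Intervals are 1, 5, 9, 13, 17 days — an arithmetic progression with common difference 4.
Next gap: 21 days. 2033-05-23 + 21 days = 2033-06-13.
Next gap: 25 days. 2033-06-13 + 25 days = 2033-07-08.
Next gap: 29 days. 2033-07-08 + 29 days = 2033-08-06.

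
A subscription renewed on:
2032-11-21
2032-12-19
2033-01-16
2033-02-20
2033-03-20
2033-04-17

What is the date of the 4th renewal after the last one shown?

2033-08-21

These are Sundays at 28- or 35-day spacing (28, 28, 35, 28, 28).
The pattern: 3rd Sunday of the month.
3rd Sunday of May 2033: 2033-05-15.
June 2033 — 3rd Sunday is 2033-06-19.
July 2033 — 3rd Sunday is 2033-07-17.
August 2033 — 3rd Sunday is 2033-08-21.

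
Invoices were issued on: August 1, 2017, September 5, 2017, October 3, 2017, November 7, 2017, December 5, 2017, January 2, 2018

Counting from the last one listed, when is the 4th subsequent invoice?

All dates are Tuesdays, 35, 28, 35, 28, 28 days apart.
Specifically, the 1st Tuesday of each month.
February 2018 — 1st Tuesday is February 6, 2018.
March 2018 — 1st Tuesday is March 6, 2018.
1st Tuesday of April 2018: April 3, 2018.
May 2018 — 1st Tuesday is May 1, 2018.

May 1, 2018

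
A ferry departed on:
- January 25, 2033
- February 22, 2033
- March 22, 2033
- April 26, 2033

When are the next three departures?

Gaps: 28, 28, 35 days — a mix of 28 and 35. Every date is a Tuesday.
Each is the 4th Tuesday of its month.
May 2033 — 4th Tuesday is May 24, 2033.
4th Tuesday of June 2033: June 28, 2033.
July 2033 — 4th Tuesday is July 26, 2033.

May 24, 2033; June 28, 2033; July 26, 2033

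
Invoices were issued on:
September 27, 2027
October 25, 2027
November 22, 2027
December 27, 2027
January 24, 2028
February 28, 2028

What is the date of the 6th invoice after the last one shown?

August 28, 2028

All dates are Mondays, 28, 28, 35, 28, 35 days apart.
Specifically, the 4th Monday of each month.
4th Monday of March 2028: March 27, 2028.
April 2028 — 4th Monday is April 24, 2028.
May 2028 — 4th Monday is May 22, 2028.
June 2028 — 4th Monday is June 26, 2028.
July 2028 — 4th Monday is July 24, 2028.
August 2028 — 4th Monday is August 28, 2028.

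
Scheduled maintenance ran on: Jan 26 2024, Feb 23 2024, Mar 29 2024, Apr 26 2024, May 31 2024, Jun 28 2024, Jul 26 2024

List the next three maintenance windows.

These are Fridays with 28, 35, 28, 35, 28, 28-day gaps.
Each is the final Friday of its month — Mar 29 2024 is past the 28th, so '4th Friday' doesn't fit.
August 2024 ends with Friday Aug 30 2024.
September 2024 ends with Friday Sep 27 2024.
October 2024 ends with Friday Oct 25 2024.

Aug 30 2024, Sep 27 2024, Oct 25 2024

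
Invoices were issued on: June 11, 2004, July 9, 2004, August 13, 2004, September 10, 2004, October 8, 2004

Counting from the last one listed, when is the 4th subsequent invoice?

All dates are Fridays, 28, 35, 28, 28 days apart.
Specifically, the 2nd Friday of each month.
November 2004 — 2nd Friday is November 12, 2004.
2nd Friday of December 2004: December 10, 2004.
January 2005 — 2nd Friday is January 14, 2005.
2nd Friday of February 2005: February 11, 2005.

February 11, 2005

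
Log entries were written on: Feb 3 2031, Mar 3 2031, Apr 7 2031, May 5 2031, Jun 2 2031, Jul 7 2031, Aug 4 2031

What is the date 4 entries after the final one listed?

Dec 1 2031

These are Mondays at 28- or 35-day spacing (28, 35, 28, 28, 35, 28).
The pattern: 1st Monday of the month.
1st Monday of September 2031: Sep 1 2031.
October 2031 — 1st Monday is Oct 6 2031.
1st Monday of November 2031: Nov 3 2031.
1st Monday of December 2031: Dec 1 2031.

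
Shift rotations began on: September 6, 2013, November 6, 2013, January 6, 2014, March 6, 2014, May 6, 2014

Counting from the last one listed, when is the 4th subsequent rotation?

January 6, 2015

Each date is the 6th; the gaps (61, 61, 59, 61) track the month lengths.
The rule is the 6th of every 2 months.
Next: July 2014 → July 6, 2014.
Next: September 2014 → September 6, 2014.
November 2014: November 6, 2014.
Next: January 2015 → January 6, 2015.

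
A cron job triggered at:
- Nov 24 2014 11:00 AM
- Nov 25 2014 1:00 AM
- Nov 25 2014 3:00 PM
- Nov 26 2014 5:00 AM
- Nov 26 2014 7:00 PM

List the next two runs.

Nov 27 2014 9:00 AM, Nov 27 2014 11:00 PM

The interval is a steady 14 hours (14, 14, 14, 14).
Nov 26 2014 7:00 PM + 14 h = Nov 27 2014 9:00 AM.
Nov 27 2014 9:00 AM + 14 h = Nov 27 2014 11:00 PM.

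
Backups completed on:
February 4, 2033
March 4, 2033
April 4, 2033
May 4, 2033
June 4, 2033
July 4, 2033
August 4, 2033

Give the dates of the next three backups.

September 4, 2033; October 4, 2033; November 4, 2033

Gaps: 28, 31, 30, 31, 30, 31 days — not constant. Every event is on the 4th of the month.
Pattern: the 4th of each month.
September 2033: September 4, 2033.
October 2033: October 4, 2033.
November 2033: November 4, 2033.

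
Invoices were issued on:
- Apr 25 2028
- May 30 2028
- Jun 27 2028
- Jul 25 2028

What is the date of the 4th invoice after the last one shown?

These are Tuesdays with 35, 28, 28-day gaps.
Each is the final Tuesday of its month — May 30 2028 is past the 28th, so '4th Tuesday' doesn't fit.
Last Tuesday of August 2028: Aug 29 2028.
September 2028 ends with Tuesday Sep 26 2028.
October 2028 ends with Tuesday Oct 31 2028.
November 2028 ends with Tuesday Nov 28 2028.

Nov 28 2028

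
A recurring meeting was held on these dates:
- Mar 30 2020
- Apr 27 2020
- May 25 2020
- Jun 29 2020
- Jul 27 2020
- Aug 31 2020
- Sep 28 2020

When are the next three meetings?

Every date is a Monday; gaps 28, 28, 35, 28, 35, 28 days.
Each is the last Monday of its month (at least one falls on the 29th or later, ruling out '4th Monday').
Last Monday of October 2020: Oct 26 2020.
Last Monday of November 2020: Nov 30 2020.
Last Monday of December 2020: Dec 28 2020.

Oct 26 2020, Nov 30 2020, Dec 28 2020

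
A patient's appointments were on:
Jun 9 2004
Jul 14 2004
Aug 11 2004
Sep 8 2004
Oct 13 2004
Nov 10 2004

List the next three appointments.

All dates are Wednesdays, 35, 28, 28, 35, 28 days apart.
Specifically, the 2nd Wednesday of each month.
December 2004 — 2nd Wednesday is Dec 8 2004.
January 2005 — 2nd Wednesday is Jan 12 2005.
February 2005 — 2nd Wednesday is Feb 9 2005.

Dec 8 2004, Jan 12 2005, Feb 9 2005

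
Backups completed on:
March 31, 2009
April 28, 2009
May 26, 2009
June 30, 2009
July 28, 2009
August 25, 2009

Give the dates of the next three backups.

September 29, 2009; October 27, 2009; November 24, 2009

Every date is a Tuesday; gaps 28, 28, 35, 28, 28 days.
Each is the last Tuesday of its month (at least one falls on the 29th or later, ruling out '4th Tuesday').
September 2009 ends with Tuesday September 29, 2009.
October 2009 ends with Tuesday October 27, 2009.
Last Tuesday of November 2009: November 24, 2009.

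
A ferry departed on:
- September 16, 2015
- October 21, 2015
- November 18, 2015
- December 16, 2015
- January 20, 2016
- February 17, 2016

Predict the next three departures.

Gaps: 35, 28, 28, 35, 28 days — a mix of 28 and 35. Every date is a Wednesday.
Each is the 3rd Wednesday of its month.
March 2016 — 3rd Wednesday is March 16, 2016.
3rd Wednesday of April 2016: April 20, 2016.
May 2016 — 3rd Wednesday is May 18, 2016.

March 16, 2016; April 20, 2016; May 18, 2016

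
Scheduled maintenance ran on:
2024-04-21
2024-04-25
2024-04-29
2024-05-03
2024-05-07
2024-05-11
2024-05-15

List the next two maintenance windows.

The spacing is 4, 4, 4, 4, 4, 4 days — always 4 days.
2024-05-15 + 4 days = 2024-05-19.
2024-05-19 + 4 days = 2024-05-23.

2024-05-19, 2024-05-23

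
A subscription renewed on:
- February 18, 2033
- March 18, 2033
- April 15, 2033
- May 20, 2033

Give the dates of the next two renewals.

June 17, 2033; July 15, 2033

All dates are Fridays, 28, 28, 35 days apart.
Specifically, the 3rd Friday of each month.
3rd Friday of June 2033: June 17, 2033.
3rd Friday of July 2033: July 15, 2033.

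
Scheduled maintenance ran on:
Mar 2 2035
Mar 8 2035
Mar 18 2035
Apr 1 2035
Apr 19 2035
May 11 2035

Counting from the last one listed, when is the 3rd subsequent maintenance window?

Aug 9 2035

Gaps: 6, 10, 14, 18, 22 days — each gap is 4 larger than the previous one.
Next gap: 26 days. May 11 2035 + 26 days = Jun 6 2035.
Next gap: 30 days. Jun 6 2035 + 30 days = Jul 6 2035.
Next gap: 34 days. Jul 6 2035 + 34 days = Aug 9 2035.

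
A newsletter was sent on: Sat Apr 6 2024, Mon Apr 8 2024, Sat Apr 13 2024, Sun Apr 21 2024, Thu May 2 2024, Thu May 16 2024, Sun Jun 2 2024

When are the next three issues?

Intervals are 2, 5, 8, 11, 14, 17 days — an arithmetic progression with common difference 3.
Next gap: 20 days. Sun Jun 2 2024 + 20 days = Sat Jun 22 2024.
Next gap: 23 days. Sat Jun 22 2024 + 23 days = Mon Jul 15 2024.
Next gap: 26 days. Mon Jul 15 2024 + 26 days = Sat Aug 10 2024.

Sat Jun 22 2024, Mon Jul 15 2024, Sat Aug 10 2024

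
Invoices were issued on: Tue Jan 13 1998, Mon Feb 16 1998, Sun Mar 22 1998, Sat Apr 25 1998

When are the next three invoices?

Gaps between consecutive events: 34, 34, 34 days — a constant 34-day interval.
Sat Apr 25 1998 + 34 days = Fri May 29 1998.
Fri May 29 1998 + 34 days = Thu Jul 2 1998.
Thu Jul 2 1998 + 34 days = Wed Aug 5 1998.

Fri May 29 1998, Thu Jul 2 1998, Wed Aug 5 1998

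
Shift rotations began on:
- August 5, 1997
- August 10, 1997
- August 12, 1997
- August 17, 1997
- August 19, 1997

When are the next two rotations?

Gaps: 5, 2, 5, 2 days — not constant, but cyclic with period 2.
The events fall on every Tuesday and Sunday.
The following Sunday is August 24, 1997.
Next Tuesday: August 26, 1997.

August 24, 1997; August 26, 1997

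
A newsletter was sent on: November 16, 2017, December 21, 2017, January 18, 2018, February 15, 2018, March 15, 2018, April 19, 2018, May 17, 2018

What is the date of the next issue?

All dates are Thursdays, 35, 28, 28, 28, 35, 28 days apart.
Specifically, the 3rd Thursday of each month.
June 2018 — 3rd Thursday is June 21, 2018.

June 21, 2018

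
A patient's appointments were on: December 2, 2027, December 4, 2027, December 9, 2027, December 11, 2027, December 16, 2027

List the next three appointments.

The gap pattern 2, 5, 2, 5 repeats every 2 events.
These are the Thursdays and Saturdays of each week.
The following Saturday is December 18, 2027.
The following Thursday is December 23, 2027.
The following Saturday is December 25, 2027.

December 18, 2027; December 23, 2027; December 25, 2027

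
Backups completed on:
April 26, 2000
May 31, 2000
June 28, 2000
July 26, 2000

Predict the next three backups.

Every date is a Wednesday; gaps 35, 28, 28 days.
Each is the last Wednesday of its month (at least one falls on the 29th or later, ruling out '4th Wednesday').
August 2000 ends with Wednesday August 30, 2000.
Last Wednesday of September 2000: September 27, 2000.
October 2000 ends with Wednesday October 25, 2000.

August 30, 2000; September 27, 2000; October 25, 2000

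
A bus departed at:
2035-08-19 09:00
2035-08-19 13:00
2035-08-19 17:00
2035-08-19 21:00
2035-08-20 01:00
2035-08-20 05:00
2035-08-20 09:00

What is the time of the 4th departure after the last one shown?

The interval is a steady 4 hours (4, 4, 4, 4, 4, 4).
2035-08-20 09:00 + 4 h = 2035-08-20 13:00.
2035-08-20 13:00 + 4 h = 2035-08-20 17:00.
2035-08-20 17:00 + 4 h = 2035-08-20 21:00.
2035-08-20 21:00 + 4 h = 2035-08-21 01:00.

2035-08-21 01:00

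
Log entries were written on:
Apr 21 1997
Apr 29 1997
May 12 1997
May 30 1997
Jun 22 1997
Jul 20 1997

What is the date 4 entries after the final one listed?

Dec 29 1997

Intervals are 8, 13, 18, 23, 28 days — an arithmetic progression with common difference 5.
Next gap: 33 days. Jul 20 1997 + 33 days = Aug 22 1997.
Next gap: 38 days. Aug 22 1997 + 38 days = Sep 29 1997.
Next gap: 43 days. Sep 29 1997 + 43 days = Nov 11 1997.
Next gap: 48 days. Nov 11 1997 + 48 days = Dec 29 1997.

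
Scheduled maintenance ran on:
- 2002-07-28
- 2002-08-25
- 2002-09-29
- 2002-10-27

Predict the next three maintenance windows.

2002-11-24, 2002-12-29, 2003-01-26

These are Sundays with 28, 35, 28-day gaps.
Each is the final Sunday of its month — 2002-09-29 is past the 28th, so '4th Sunday' doesn't fit.
November 2002 ends with Sunday 2002-11-24.
December 2002 ends with Sunday 2002-12-29.
Last Sunday of January 2003: 2003-01-26.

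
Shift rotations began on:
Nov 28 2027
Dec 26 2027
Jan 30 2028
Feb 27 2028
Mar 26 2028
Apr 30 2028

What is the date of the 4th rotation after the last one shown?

Aug 27 2028

These are Sundays with 28, 35, 28, 28, 35-day gaps.
Each is the final Sunday of its month — Jan 30 2028 is past the 28th, so '4th Sunday' doesn't fit.
May 2028 ends with Sunday May 28 2028.
June 2028 ends with Sunday Jun 25 2028.
Last Sunday of July 2028: Jul 30 2028.
August 2028 ends with Sunday Aug 27 2028.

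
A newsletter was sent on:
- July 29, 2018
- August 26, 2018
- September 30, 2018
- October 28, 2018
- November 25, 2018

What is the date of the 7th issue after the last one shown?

June 30, 2019

These are Sundays with 28, 35, 28, 28-day gaps.
Each is the final Sunday of its month — July 29, 2018 is past the 28th, so '4th Sunday' doesn't fit.
Last Sunday of December 2018: December 30, 2018.
January 2019 ends with Sunday January 27, 2019.
Last Sunday of February 2019: February 24, 2019.
Last Sunday of March 2019: March 31, 2019.
Last Sunday of April 2019: April 28, 2019.
May 2019 ends with Sunday May 26, 2019.
Last Sunday of June 2019: June 30, 2019.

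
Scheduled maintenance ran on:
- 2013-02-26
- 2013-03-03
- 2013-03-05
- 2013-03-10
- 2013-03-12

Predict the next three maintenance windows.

The gap pattern 5, 2, 5, 2 repeats every 2 events.
These are the Tuesdays and Sundays of each week.
Next Sunday: 2013-03-17.
The following Tuesday is 2013-03-19.
The following Sunday is 2013-03-24.

2013-03-17, 2013-03-19, 2013-03-24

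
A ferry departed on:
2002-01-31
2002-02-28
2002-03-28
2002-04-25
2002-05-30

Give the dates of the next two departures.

All Thursdays; the gaps (28, 28, 28, 35) vary with month length.
This is the last Thursday of each month.
Last Thursday of June 2002: 2002-06-27.
July 2002 ends with Thursday 2002-07-25.

2002-06-27, 2002-07-25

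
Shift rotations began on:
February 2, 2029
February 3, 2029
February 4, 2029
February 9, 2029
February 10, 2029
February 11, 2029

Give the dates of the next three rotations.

Every event lands on a Friday or Saturday or Sunday (gaps cycle 1, 1, 5, 1, 1).
So the schedule is: every Friday, Saturday and Sunday.
The following Friday is February 16, 2029.
The following Saturday is February 17, 2029.
The following Sunday is February 18, 2029.

February 16, 2029; February 17, 2029; February 18, 2029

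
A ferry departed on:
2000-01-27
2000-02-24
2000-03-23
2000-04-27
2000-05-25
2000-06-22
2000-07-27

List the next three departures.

All dates are Thursdays, 28, 28, 35, 28, 28, 35 days apart.
Specifically, the 4th Thursday of each month.
August 2000 — 4th Thursday is 2000-08-24.
September 2000 — 4th Thursday is 2000-09-28.
October 2000 — 4th Thursday is 2000-10-26.

2000-08-24, 2000-09-28, 2000-10-26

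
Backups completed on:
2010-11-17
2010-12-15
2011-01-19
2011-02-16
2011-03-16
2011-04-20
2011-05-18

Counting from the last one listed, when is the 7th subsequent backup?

2011-12-21

These are Wednesdays at 28- or 35-day spacing (28, 35, 28, 28, 35, 28).
The pattern: 3rd Wednesday of the month.
June 2011 — 3rd Wednesday is 2011-06-15.
3rd Wednesday of July 2011: 2011-07-20.
3rd Wednesday of August 2011: 2011-08-17.
September 2011 — 3rd Wednesday is 2011-09-21.
3rd Wednesday of October 2011: 2011-10-19.
November 2011 — 3rd Wednesday is 2011-11-16.
December 2011 — 3rd Wednesday is 2011-12-21.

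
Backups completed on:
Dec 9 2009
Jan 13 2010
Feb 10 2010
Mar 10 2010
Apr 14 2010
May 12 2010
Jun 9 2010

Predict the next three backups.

Gaps: 35, 28, 28, 35, 28, 28 days — a mix of 28 and 35. Every date is a Wednesday.
Each is the 2nd Wednesday of its month.
July 2010 — 2nd Wednesday is Jul 14 2010.
August 2010 — 2nd Wednesday is Aug 11 2010.
2nd Wednesday of September 2010: Sep 8 2010.

Jul 14 2010, Aug 11 2010, Sep 8 2010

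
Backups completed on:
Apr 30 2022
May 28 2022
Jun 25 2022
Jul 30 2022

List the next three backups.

Every date is a Saturday; gaps 28, 28, 35 days.
Each is the last Saturday of its month (at least one falls on the 29th or later, ruling out '4th Saturday').
Last Saturday of August 2022: Aug 27 2022.
September 2022 ends with Saturday Sep 24 2022.
October 2022 ends with Saturday Oct 29 2022.

Aug 27 2022, Sep 24 2022, Oct 29 2022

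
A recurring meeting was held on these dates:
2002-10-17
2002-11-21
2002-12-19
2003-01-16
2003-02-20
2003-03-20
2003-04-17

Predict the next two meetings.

These are Thursdays at 28- or 35-day spacing (35, 28, 28, 35, 28, 28).
The pattern: 3rd Thursday of the month.
May 2003 — 3rd Thursday is 2003-05-15.
June 2003 — 3rd Thursday is 2003-06-19.

2003-05-15, 2003-06-19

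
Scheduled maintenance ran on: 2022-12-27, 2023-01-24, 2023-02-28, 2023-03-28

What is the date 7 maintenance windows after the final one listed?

Gaps: 28, 35, 28 days — a mix of 28 and 35. Every date is a Tuesday.
Each is the 4th Tuesday of its month.
4th Tuesday of April 2023: 2023-04-25.
May 2023 — 4th Tuesday is 2023-05-23.
June 2023 — 4th Tuesday is 2023-06-27.
4th Tuesday of July 2023: 2023-07-25.
4th Tuesday of August 2023: 2023-08-22.
4th Tuesday of September 2023: 2023-09-26.
October 2023 — 4th Tuesday is 2023-10-24.

2023-10-24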